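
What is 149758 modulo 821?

149758 = 182*821 + 336, so 149758 ≡ 336 (mod 821).

336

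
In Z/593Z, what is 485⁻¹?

593 = 1×485 + 108
485 = 4×108 + 53
108 = 2×53 + 2
53 = 26×2 + 1
2 = 2×1 + 0
gcd(485, 593) = 1, so the inverse exists.
Bézout: 1 = −238×593 + 291×485.
So 485⁻¹ ≡ 291 (mod 593).

291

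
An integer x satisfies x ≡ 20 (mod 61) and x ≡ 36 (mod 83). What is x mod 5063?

2277

61⁻¹ mod 83: 61·49 ≡ 1 (mod 83), so 61⁻¹ ≡ 49.
x = 20 + 61·((36 − 20)·49 mod 83) = 20 + 61·37 = 2277.
Check: 2277 mod 61 = 20, 2277 mod 83 = 36. ✓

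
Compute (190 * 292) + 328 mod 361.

190 * 292 = 55480 ≡ 247 (mod 361)
247 + 328 = 575 ≡ 214 (mod 361)

214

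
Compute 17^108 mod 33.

Using repeated squaring:
108 in binary is 1101100, i.e. 108 = 64 + 32 + 8 + 4.
17^1 ≡ 17 (mod 33)
17^2 ≡ 17^2 = 289 ≡ 25 (mod 33)
17^4 ≡ 25^2 = 625 ≡ 31 (mod 33)
17^8 ≡ 31^2 = 961 ≡ 4 (mod 33)
17^16 ≡ 4^2 = 16 (mod 33)
17^32 ≡ 16^2 = 256 ≡ 25 (mod 33)
17^64 ≡ 25^2 = 625 ≡ 31 (mod 33)
17^108 = 17^64 * 17^32 * 17^8 * 17^4 ≡ 31 * 25 * 4 * 31 (mod 33).
Accumulate the product:
31 * 25 = 775 ≡ 16
16 * 4 = 64 ≡ 31
31 * 31 = 961 ≡ 4

4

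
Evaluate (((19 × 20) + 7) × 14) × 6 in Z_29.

28

19 × 20 = 380 ≡ 3 (mod 29)
3 + 7 = 10
10 × 14 = 140 ≡ 24 (mod 29)
24 × 6 = 144 ≡ 28 (mod 29)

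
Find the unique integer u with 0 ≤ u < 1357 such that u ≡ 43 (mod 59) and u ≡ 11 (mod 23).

1046

59⁻¹ mod 23: 59×16 ≡ 1 (mod 23), so 59⁻¹ ≡ 16.
u = 43 + 59×((11 − 43)×16 mod 23) = 43 + 59×17 = 1046.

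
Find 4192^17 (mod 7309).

Compute successive squares:
4192^1 ≡ 4192 (mod 7309)
4192^2 ≡ 4192^2 = 17572864 ≡ 2028 (mod 7309)
4192^4 ≡ 2028^2 = 4112784 ≡ 5126 (mod 7309)
4192^8 ≡ 5126^2 = 26275876 ≡ 21 (mod 7309)
4192^16 ≡ 21^2 = 441 (mod 7309)
4192^17 = 4192^16 × 4192^1 ≡ 441 × 4192 (mod 7309).
441 × 4192 = 1848672 ≡ 6804 (mod 7309).

6804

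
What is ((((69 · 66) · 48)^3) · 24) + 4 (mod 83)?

69 · 66 = 4554 ≡ 72 (mod 83)
72 · 48 = 3456 ≡ 53 (mod 83)
(53)^3 ≡ 58 (mod 83)
58 · 24 = 1392 ≡ 64 (mod 83)
64 + 4 = 68

68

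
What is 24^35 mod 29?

1

Compute successive squares:
24^1 ≡ 24 (mod 29)
24^2 ≡ 24^2 = 576 ≡ 25 (mod 29)
24^4 ≡ 25^2 = 625 ≡ 16 (mod 29)
24^8 ≡ 16^2 = 256 ≡ 24 (mod 29)
24^16 ≡ 24^2 = 576 ≡ 25 (mod 29)
24^32 ≡ 25^2 = 625 ≡ 16 (mod 29)
24^35 = 24^32 · 24^2 · 24^1 ≡ 16 · 25 · 24 (mod 29).
Accumulate the product:
16 · 25 = 400 ≡ 23
23 · 24 = 552 ≡ 1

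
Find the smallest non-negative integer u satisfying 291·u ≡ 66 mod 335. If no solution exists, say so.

gcd(291, 335) = 1, so a unique solution mod 335 exists.
291⁻¹ ≡ 236 (mod 335).
u ≡ 236·66 ≡ 166 (mod 335).

166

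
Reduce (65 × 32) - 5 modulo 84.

59

65 × 32 = 2080 ≡ 64 (mod 84)
64 - 5 = 59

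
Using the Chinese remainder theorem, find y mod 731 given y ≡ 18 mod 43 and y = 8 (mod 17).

620

43⁻¹ mod 17: 43·2 ≡ 1 (mod 17), so 43⁻¹ ≡ 2.
y = 18 + 43·((8 − 18)·2 mod 17) = 18 + 43·14 = 620.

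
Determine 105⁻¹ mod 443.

308

443 = 4·105 + 23
105 = 4·23 + 13
23 = 1·13 + 10
13 = 1·10 + 3
10 = 3·3 + 1
3 = 3·1 + 0
gcd(105, 443) = 1, so the inverse exists.
Bézout: 1 = 32·443 − 135·105.
So 105⁻¹ ≡ −135 ≡ 308 (mod 443).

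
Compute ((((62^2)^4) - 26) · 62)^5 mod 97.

62

(62)^2 ≡ 61 (mod 97)
(61)^4 ≡ 61 (mod 97)
61 - 26 = 35
35 · 62 = 2170 ≡ 36 (mod 97)
(36)^5 ≡ 62 (mod 97)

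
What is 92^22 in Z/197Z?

81

By square-and-multiply:
22 in binary is 10110, i.e. 22 = 16 + 4 + 2.
92^1 ≡ 92 (mod 197)
92^2 ≡ 92^2 = 8464 ≡ 190 (mod 197)
92^4 ≡ 190^2 = 36100 ≡ 49 (mod 197)
92^8 ≡ 49^2 = 2401 ≡ 37 (mod 197)
92^16 ≡ 37^2 = 1369 ≡ 187 (mod 197)
92^22 = 92^16 · 92^4 · 92^2 ≡ 187 · 49 · 190 (mod 197).
Accumulate the product:
187 · 49 = 9163 ≡ 101
101 · 190 = 19190 ≡ 81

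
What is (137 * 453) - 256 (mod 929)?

491

137 * 453 = 62061 ≡ 747 (mod 929)
747 - 256 = 491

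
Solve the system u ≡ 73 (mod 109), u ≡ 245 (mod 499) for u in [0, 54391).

54137

109⁻¹ mod 499: 109*293 ≡ 1 (mod 499), so 109⁻¹ ≡ 293.
u = 73 + 109*((245 − 73)*293 mod 499) = 73 + 109*496 = 54137.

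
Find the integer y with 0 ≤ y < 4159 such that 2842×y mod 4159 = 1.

4159 = 1·2842 + 1317
2842 = 2·1317 + 208
1317 = 6·208 + 69
208 = 3·69 + 1
69 = 69·1 + 0
gcd(2842, 4159) = 1, so the inverse exists.
Back-substitute for 1:
1 = 1·208 − 3·69
  = −3·1317 + 19·208
  = 19·2842 − 41·1317
  = −41·4159 + 60·2842
So 2842⁻¹ ≡ 60 (mod 4159).

60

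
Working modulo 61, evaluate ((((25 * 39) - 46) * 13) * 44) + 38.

25 * 39 = 975 ≡ 60 (mod 61)
60 - 46 = 14
14 * 13 = 182 ≡ 60 (mod 61)
60 * 44 = 2640 ≡ 17 (mod 61)
17 + 38 = 55

55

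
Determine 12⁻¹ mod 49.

45

49 = 4*12 + 1
12 = 12*1 + 0
gcd(12, 49) = 1, so the inverse exists.
Bézout: 1 = 1*49 − 4*12.
So 12⁻¹ ≡ −4 ≡ 45 (mod 49).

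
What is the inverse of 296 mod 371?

277

371 = 1×296 + 75
296 = 3×75 + 71
75 = 1×71 + 4
71 = 17×4 + 3
4 = 1×3 + 1
3 = 3×1 + 0
gcd(296, 371) = 1, so the inverse exists.
Bézout: 1 = 75×371 − 94×296.
So 296⁻¹ ≡ −94 ≡ 277 (mod 371).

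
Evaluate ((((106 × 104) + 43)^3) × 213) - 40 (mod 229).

106 × 104 = 11024 ≡ 32 (mod 229)
32 + 43 = 75
(75)^3 ≡ 57 (mod 229)
57 × 213 = 12141 ≡ 4 (mod 229)
4 - 40 = -36 ≡ 193 (mod 229)

193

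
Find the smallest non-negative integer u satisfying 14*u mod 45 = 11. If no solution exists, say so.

gcd(14, 45) = 1, so a unique solution mod 45 exists.
14⁻¹ ≡ 29 (mod 45).
u ≡ 29*11 ≡ 4 (mod 45).

4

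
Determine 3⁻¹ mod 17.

By the extended Euclidean algorithm:
17 = 5·3 + 2
3 = 1·2 + 1
2 = 2·1 + 0
gcd(3, 17) = 1, so the inverse exists.
Bézout: 1 = −1·17 + 6·3.
So 3⁻¹ ≡ 6 (mod 17).

6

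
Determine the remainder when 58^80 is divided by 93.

1

Using repeated squaring:
58^1 ≡ 58 (mod 93)
58^2 ≡ 58^2 = 3364 ≡ 16 (mod 93)
58^4 ≡ 16^2 = 256 ≡ 70 (mod 93)
58^8 ≡ 70^2 = 4900 ≡ 64 (mod 93)
58^16 ≡ 64^2 = 4096 ≡ 4 (mod 93)
58^32 ≡ 4^2 = 16 (mod 93)
58^64 ≡ 16^2 = 256 ≡ 70 (mod 93)
58^80 = 58^64 · 58^16 ≡ 70 · 4 (mod 93).
70 · 4 = 280 ≡ 1 (mod 93).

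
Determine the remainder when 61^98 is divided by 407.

213

98 in binary is 1100010, i.e. 98 = 64 + 32 + 2.
61^1 ≡ 61 (mod 407)
61^2 ≡ 61^2 = 3721 ≡ 58 (mod 407)
61^4 ≡ 58^2 = 3364 ≡ 108 (mod 407)
61^8 ≡ 108^2 = 11664 ≡ 268 (mod 407)
61^16 ≡ 268^2 = 71824 ≡ 192 (mod 407)
61^32 ≡ 192^2 = 36864 ≡ 234 (mod 407)
61^64 ≡ 234^2 = 54756 ≡ 218 (mod 407)
61^98 = 61^64 · 61^32 · 61^2 ≡ 218 · 234 · 58 (mod 407).
Accumulate the product:
218 · 234 = 51012 ≡ 137
137 · 58 = 7946 ≡ 213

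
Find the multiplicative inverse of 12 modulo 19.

8

19 = 1×12 + 7
12 = 1×7 + 5
7 = 1×5 + 2
5 = 2×2 + 1
2 = 2×1 + 0
gcd(12, 19) = 1, so the inverse exists.
Back-substitute for 1:
1 = 1×5 − 2×2
  = −2×7 + 3×5
  = 3×12 − 5×7
  = −5×19 + 8×12
So 12⁻¹ ≡ 8 (mod 19).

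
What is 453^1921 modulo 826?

327

1921 in binary is 11110000001, i.e. 1921 = 1024 + 512 + 256 + 128 + 1.
453^1 ≡ 453 (mod 826)
453^2 ≡ 453^2 = 205209 ≡ 361 (mod 826)
453^4 ≡ 361^2 = 130321 ≡ 639 (mod 826)
453^8 ≡ 639^2 = 408321 ≡ 277 (mod 826)
453^16 ≡ 277^2 = 76729 ≡ 737 (mod 826)
453^32 ≡ 737^2 = 543169 ≡ 487 (mod 826)
453^64 ≡ 487^2 = 237169 ≡ 107 (mod 826)
453^128 ≡ 107^2 = 11449 ≡ 711 (mod 826)
453^256 ≡ 711^2 = 505521 ≡ 9 (mod 826)
453^512 ≡ 9^2 = 81 (mod 826)
453^1024 ≡ 81^2 = 6561 ≡ 779 (mod 826)
453^1921 = 453^1024 * 453^512 * 453^256 * 453^128 * 453^1 ≡ 779 * 81 * 9 * 711 * 453 (mod 826).
Accumulate the product:
779 * 81 = 63099 ≡ 323
323 * 9 = 2907 ≡ 429
429 * 711 = 305019 ≡ 225
225 * 453 = 101925 ≡ 327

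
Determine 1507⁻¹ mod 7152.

7152 = 4×1507 + 1124
1507 = 1×1124 + 383
1124 = 2×383 + 358
383 = 1×358 + 25
358 = 14×25 + 8
25 = 3×8 + 1
8 = 8×1 + 0
gcd(1507, 7152) = 1, so the inverse exists.
Back-substitute for 1:
1 = 1×25 − 3×8
  = −3×358 + 43×25
  = 43×383 − 46×358
  = −46×1124 + 135×383
  = 135×1507 − 181×1124
  = −181×7152 + 859×1507
So 1507⁻¹ ≡ 859 (mod 7152).

859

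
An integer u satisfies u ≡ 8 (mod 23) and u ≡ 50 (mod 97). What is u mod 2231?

23⁻¹ mod 97: 23·38 ≡ 1 (mod 97), so 23⁻¹ ≡ 38.
u = 8 + 23·((50 − 8)·38 mod 97) = 8 + 23·44 = 1020.

1020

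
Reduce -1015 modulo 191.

-1015 = -6×191 + 131, so -1015 ≡ 131 (mod 191).

131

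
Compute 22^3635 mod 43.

By square-and-multiply:
3635 in binary is 111000110011, i.e. 3635 = 2048 + 1024 + 512 + 32 + 16 + 2 + 1.
22^1 ≡ 22 (mod 43)
22^2 ≡ 22^2 = 484 ≡ 11 (mod 43)
22^4 ≡ 11^2 = 121 ≡ 35 (mod 43)
22^8 ≡ 35^2 = 1225 ≡ 21 (mod 43)
22^16 ≡ 21^2 = 441 ≡ 11 (mod 43)
22^32 ≡ 11^2 = 121 ≡ 35 (mod 43)
22^64 ≡ 35^2 = 1225 ≡ 21 (mod 43)
22^128 ≡ 21^2 = 441 ≡ 11 (mod 43)
22^256 ≡ 11^2 = 121 ≡ 35 (mod 43)
22^512 ≡ 35^2 = 1225 ≡ 21 (mod 43)
22^1024 ≡ 21^2 = 441 ≡ 11 (mod 43)
22^2048 ≡ 11^2 = 121 ≡ 35 (mod 43)
22^3635 = 22^2048 × 22^1024 × 22^512 × 22^32 × 22^16 × 22^2 × 22^1 ≡ 35 × 11 × 21 × 35 × 11 × 11 × 22 (mod 43).
Accumulate the product:
35 × 11 = 385 ≡ 41
41 × 21 = 861 ≡ 1
1 × 35 = 35
35 × 11 = 385 ≡ 41
41 × 11 = 451 ≡ 21
21 × 22 = 462 ≡ 32

32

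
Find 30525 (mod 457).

30525 = 66×457 + 363, so 30525 ≡ 363 (mod 457).

363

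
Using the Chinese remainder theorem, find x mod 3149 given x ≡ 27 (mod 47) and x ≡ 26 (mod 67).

47⁻¹ mod 67: 47·10 ≡ 1 (mod 67), so 47⁻¹ ≡ 10.
x = 27 + 47·((26 − 27)·10 mod 67) = 27 + 47·57 = 2706.

2706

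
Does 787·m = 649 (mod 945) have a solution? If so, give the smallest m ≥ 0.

277

gcd(787, 945) = 1, so a unique solution mod 945 exists.
787⁻¹ ≡ 628 (mod 945).
m ≡ 628·649 ≡ 277 (mod 945).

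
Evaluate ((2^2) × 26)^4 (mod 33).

(2)^2 ≡ 4 (mod 33)
4 × 26 = 104 ≡ 5 (mod 33)
(5)^4 ≡ 31 (mod 33)

31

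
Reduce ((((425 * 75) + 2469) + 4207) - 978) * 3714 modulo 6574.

425 * 75 = 31875 ≡ 5579 (mod 6574)
5579 + 2469 = 8048 ≡ 1474 (mod 6574)
1474 + 4207 = 5681
5681 - 978 = 4703
4703 * 3714 = 17466942 ≡ 6398 (mod 6574)

6398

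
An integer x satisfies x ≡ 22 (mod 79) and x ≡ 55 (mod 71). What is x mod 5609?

1049

79⁻¹ mod 71: 79*9 ≡ 1 (mod 71), so 79⁻¹ ≡ 9.
x = 22 + 79*((55 − 22)*9 mod 71) = 22 + 79*13 = 1049.
Check: 1049 mod 79 = 22, 1049 mod 71 = 55. ✓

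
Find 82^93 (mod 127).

122

93 in binary is 1011101, i.e. 93 = 64 + 16 + 8 + 4 + 1.
82^1 ≡ 82 (mod 127)
82^2 ≡ 82^2 = 6724 ≡ 120 (mod 127)
82^4 ≡ 120^2 = 14400 ≡ 49 (mod 127)
82^8 ≡ 49^2 = 2401 ≡ 115 (mod 127)
82^16 ≡ 115^2 = 13225 ≡ 17 (mod 127)
82^32 ≡ 17^2 = 289 ≡ 35 (mod 127)
82^64 ≡ 35^2 = 1225 ≡ 82 (mod 127)
82^93 = 82^64 * 82^16 * 82^8 * 82^4 * 82^1 ≡ 82 * 17 * 115 * 49 * 82 (mod 127).
Accumulate the product:
82 * 17 = 1394 ≡ 124
124 * 115 = 14260 ≡ 36
36 * 49 = 1764 ≡ 113
113 * 82 = 9266 ≡ 122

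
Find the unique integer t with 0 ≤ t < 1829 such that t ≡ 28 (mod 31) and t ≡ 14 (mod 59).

31⁻¹ mod 59: 31·40 ≡ 1 (mod 59), so 31⁻¹ ≡ 40.
t = 28 + 31·((14 − 28)·40 mod 59) = 28 + 31·30 = 958.
Check: 958 mod 31 = 28, 958 mod 59 = 14. ✓

958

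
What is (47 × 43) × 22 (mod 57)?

2

47 × 43 = 2021 ≡ 26 (mod 57)
26 × 22 = 572 ≡ 2 (mod 57)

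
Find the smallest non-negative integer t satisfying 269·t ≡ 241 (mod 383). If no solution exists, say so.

gcd(269, 383) = 1, so a unique solution mod 383 exists.
269⁻¹ ≡ 299 (mod 383).
t ≡ 299·241 ≡ 55 (mod 383).

55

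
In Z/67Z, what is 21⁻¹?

16

67 = 3*21 + 4
21 = 5*4 + 1
4 = 4*1 + 0
gcd(21, 67) = 1, so the inverse exists.
Bézout: 1 = −5*67 + 16*21.
So 21⁻¹ ≡ 16 (mod 67).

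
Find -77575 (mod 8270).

5125

-77575 = -10×8270 + 5125, so -77575 ≡ 5125 (mod 8270).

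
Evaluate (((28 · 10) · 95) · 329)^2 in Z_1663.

1029

28 · 10 = 280
280 · 95 = 26600 ≡ 1655 (mod 1663)
1655 · 329 = 544495 ≡ 694 (mod 1663)
(694)^2 ≡ 1029 (mod 1663)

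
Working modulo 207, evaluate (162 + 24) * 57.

45

162 + 24 = 186
186 * 57 = 10602 ≡ 45 (mod 207)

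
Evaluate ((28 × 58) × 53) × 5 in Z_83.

5

28 × 58 = 1624 ≡ 47 (mod 83)
47 × 53 = 2491 ≡ 1 (mod 83)
1 × 5 = 5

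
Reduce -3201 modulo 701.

-3201 = -5·701 + 304, so -3201 ≡ 304 (mod 701).

304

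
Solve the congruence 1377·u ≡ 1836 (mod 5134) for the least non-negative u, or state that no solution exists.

102

gcd(1377, 5134) = 17, and 17 | 1836, so solutions exist.
Divide through by 17: 81·u mod 302 = 108.
81⁻¹ ≡ 261 (mod 302).
u ≡ 261·108 ≡ 102 (mod 302).
The smallest non-negative solution is u = 102.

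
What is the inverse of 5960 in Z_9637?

9637 = 1×5960 + 3677
5960 = 1×3677 + 2283
3677 = 1×2283 + 1394
2283 = 1×1394 + 889
1394 = 1×889 + 505
889 = 1×505 + 384
505 = 1×384 + 121
384 = 3×121 + 21
121 = 5×21 + 16
21 = 1×16 + 5
16 = 3×5 + 1
5 = 5×1 + 0
gcd(5960, 9637) = 1, so the inverse exists.
Bézout: 1 = 1133×9637 − 1832×5960.
So 5960⁻¹ ≡ −1832 ≡ 7805 (mod 9637).

7805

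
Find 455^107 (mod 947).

348

Compute successive squares:
107 in binary is 1101011, i.e. 107 = 64 + 32 + 8 + 2 + 1.
455^1 ≡ 455 (mod 947)
455^2 ≡ 455^2 = 207025 ≡ 579 (mod 947)
455^4 ≡ 579^2 = 335241 ≡ 3 (mod 947)
455^8 ≡ 3^2 = 9 (mod 947)
455^16 ≡ 9^2 = 81 (mod 947)
455^32 ≡ 81^2 = 6561 ≡ 879 (mod 947)
455^64 ≡ 879^2 = 772641 ≡ 836 (mod 947)
455^107 = 455^64 · 455^32 · 455^8 · 455^2 · 455^1 ≡ 836 · 879 · 9 · 579 · 455 (mod 947).
Accumulate the product:
836 · 879 = 734844 ≡ 919
919 · 9 = 8271 ≡ 695
695 · 579 = 402405 ≡ 877
877 · 455 = 399035 ≡ 348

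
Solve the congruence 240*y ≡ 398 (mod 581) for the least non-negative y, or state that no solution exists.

gcd(240, 581) = 1, so a unique solution mod 581 exists.
240⁻¹ ≡ 46 (mod 581).
y ≡ 46*398 ≡ 297 (mod 581).

297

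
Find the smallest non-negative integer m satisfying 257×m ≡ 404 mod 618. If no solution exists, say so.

16

gcd(257, 618) = 1, so a unique solution mod 618 exists.
257⁻¹ ≡ 101 (mod 618).
m ≡ 101×404 ≡ 16 (mod 618).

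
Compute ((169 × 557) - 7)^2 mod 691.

169 × 557 = 94133 ≡ 157 (mod 691)
157 - 7 = 150
(150)^2 ≡ 388 (mod 691)

388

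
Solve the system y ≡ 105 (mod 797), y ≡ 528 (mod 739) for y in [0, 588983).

797⁻¹ mod 739: 797*395 ≡ 1 (mod 739), so 797⁻¹ ≡ 395.
y = 105 + 797*((528 − 105)*395 mod 739) = 105 + 797*71 = 56692.

56692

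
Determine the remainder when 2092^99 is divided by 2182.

508

99 in binary is 1100011, i.e. 99 = 64 + 32 + 2 + 1.
2092^1 ≡ 2092 (mod 2182)
2092^2 ≡ 2092^2 = 4376464 ≡ 1554 (mod 2182)
2092^4 ≡ 1554^2 = 2414916 ≡ 1624 (mod 2182)
2092^8 ≡ 1624^2 = 2637376 ≡ 1520 (mod 2182)
2092^16 ≡ 1520^2 = 2310400 ≡ 1844 (mod 2182)
2092^32 ≡ 1844^2 = 3400336 ≡ 780 (mod 2182)
2092^64 ≡ 780^2 = 608400 ≡ 1804 (mod 2182)
2092^99 = 2092^64 · 2092^32 · 2092^2 · 2092^1 ≡ 1804 · 780 · 1554 · 2092 (mod 2182).
Accumulate the product:
1804 · 780 = 1407120 ≡ 1912
1912 · 1554 = 2971248 ≡ 1546
1546 · 2092 = 3234232 ≡ 508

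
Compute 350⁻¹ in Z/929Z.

By the extended Euclidean algorithm:
929 = 2*350 + 229
350 = 1*229 + 121
229 = 1*121 + 108
121 = 1*108 + 13
108 = 8*13 + 4
13 = 3*4 + 1
4 = 4*1 + 0
gcd(350, 929) = 1, so the inverse exists.
Back-substitute for 1:
1 = 1*13 − 3*4
  = −3*108 + 25*13
  = 25*121 − 28*108
  = −28*229 + 53*121
  = 53*350 − 81*229
  = −81*929 + 215*350
So 350⁻¹ ≡ 215 (mod 929).

215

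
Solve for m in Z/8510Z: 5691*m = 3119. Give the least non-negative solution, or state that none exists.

3709

gcd(5691, 8510) = 1, so a unique solution mod 8510 exists.
5691⁻¹ ≡ 5941 (mod 8510).
m ≡ 5941*3119 ≡ 3709 (mod 8510).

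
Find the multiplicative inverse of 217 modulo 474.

474 = 2×217 + 40
217 = 5×40 + 17
40 = 2×17 + 6
17 = 2×6 + 5
6 = 1×5 + 1
5 = 5×1 + 0
gcd(217, 474) = 1, so the inverse exists.
Bézout: 1 = 38×474 − 83×217.
So 217⁻¹ ≡ −83 ≡ 391 (mod 474).

391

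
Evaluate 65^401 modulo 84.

By square-and-multiply:
401 in binary is 110010001, i.e. 401 = 256 + 128 + 16 + 1.
65^1 ≡ 65 (mod 84)
65^2 ≡ 65^2 = 4225 ≡ 25 (mod 84)
65^4 ≡ 25^2 = 625 ≡ 37 (mod 84)
65^8 ≡ 37^2 = 1369 ≡ 25 (mod 84)
65^16 ≡ 25^2 = 625 ≡ 37 (mod 84)
65^32 ≡ 37^2 = 1369 ≡ 25 (mod 84)
65^64 ≡ 25^2 = 625 ≡ 37 (mod 84)
65^128 ≡ 37^2 = 1369 ≡ 25 (mod 84)
65^256 ≡ 25^2 = 625 ≡ 37 (mod 84)
65^401 = 65^256 · 65^128 · 65^16 · 65^1 ≡ 37 · 25 · 37 · 65 (mod 84).
Accumulate the product:
37 · 25 = 925 ≡ 1
1 · 37 = 37
37 · 65 = 2405 ≡ 53

53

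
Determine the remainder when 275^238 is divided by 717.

1

By square-and-multiply:
275^1 ≡ 275 (mod 717)
275^2 ≡ 275^2 = 75625 ≡ 340 (mod 717)
275^4 ≡ 340^2 = 115600 ≡ 163 (mod 717)
275^8 ≡ 163^2 = 26569 ≡ 40 (mod 717)
275^16 ≡ 40^2 = 1600 ≡ 166 (mod 717)
275^32 ≡ 166^2 = 27556 ≡ 310 (mod 717)
275^64 ≡ 310^2 = 96100 ≡ 22 (mod 717)
275^128 ≡ 22^2 = 484 (mod 717)
275^238 = 275^128 * 275^64 * 275^32 * 275^8 * 275^4 * 275^2 ≡ 484 * 22 * 310 * 40 * 163 * 340 (mod 717).
Accumulate the product:
484 * 22 = 10648 ≡ 610
610 * 310 = 189100 ≡ 529
529 * 40 = 21160 ≡ 367
367 * 163 = 59821 ≡ 310
310 * 340 = 105400 ≡ 1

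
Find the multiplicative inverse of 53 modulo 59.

Apply the Euclidean algorithm and back-substitute:
59 = 1×53 + 6
53 = 8×6 + 5
6 = 1×5 + 1
5 = 5×1 + 0
gcd(53, 59) = 1, so the inverse exists.
Bézout: 1 = 9×59 − 10×53.
So 53⁻¹ ≡ −10 ≡ 49 (mod 59).

49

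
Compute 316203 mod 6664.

2995

316203 = 47·6664 + 2995, so 316203 ≡ 2995 (mod 6664).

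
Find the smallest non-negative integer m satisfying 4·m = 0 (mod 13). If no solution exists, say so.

gcd(4, 13) = 1, so a unique solution mod 13 exists.
4⁻¹ ≡ 10 (mod 13).
m ≡ 10·0 ≡ 0 (mod 13).

0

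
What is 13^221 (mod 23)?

221 in binary is 11011101, i.e. 221 = 128 + 64 + 16 + 8 + 4 + 1.
13^1 ≡ 13 (mod 23)
13^2 ≡ 13^2 = 169 ≡ 8 (mod 23)
13^4 ≡ 8^2 = 64 ≡ 18 (mod 23)
13^8 ≡ 18^2 = 324 ≡ 2 (mod 23)
13^16 ≡ 2^2 = 4 (mod 23)
13^32 ≡ 4^2 = 16 (mod 23)
13^64 ≡ 16^2 = 256 ≡ 3 (mod 23)
13^128 ≡ 3^2 = 9 (mod 23)
13^221 = 13^128 × 13^64 × 13^16 × 13^8 × 13^4 × 13^1 ≡ 9 × 3 × 4 × 2 × 18 × 13 (mod 23).
Accumulate the product:
9 × 3 = 27 ≡ 4
4 × 4 = 16
16 × 2 = 32 ≡ 9
9 × 18 = 162 ≡ 1
1 × 13 = 13

13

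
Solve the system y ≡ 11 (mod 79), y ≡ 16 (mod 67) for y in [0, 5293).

485

79⁻¹ mod 67: 79×28 ≡ 1 (mod 67), so 79⁻¹ ≡ 28.
y = 11 + 79×((16 − 11)×28 mod 67) = 11 + 79×6 = 485.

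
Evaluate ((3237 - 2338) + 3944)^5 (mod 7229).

4794

3237 - 2338 = 899
899 + 3944 = 4843
(4843)^5 ≡ 4794 (mod 7229)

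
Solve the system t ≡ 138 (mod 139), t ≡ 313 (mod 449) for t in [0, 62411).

139⁻¹ mod 449: 139·42 ≡ 1 (mod 449), so 139⁻¹ ≡ 42.
t = 138 + 139·((313 − 138)·42 mod 449) = 138 + 139·166 = 23212.
Check: 23212 mod 139 = 138, 23212 mod 449 = 313. ✓

23212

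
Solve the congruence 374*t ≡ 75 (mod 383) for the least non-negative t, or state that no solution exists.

gcd(374, 383) = 1, so a unique solution mod 383 exists.
374⁻¹ ≡ 85 (mod 383).
t ≡ 85*75 ≡ 247 (mod 383).

247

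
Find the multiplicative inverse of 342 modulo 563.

Apply the Euclidean algorithm and back-substitute:
563 = 1×342 + 221
342 = 1×221 + 121
221 = 1×121 + 100
121 = 1×100 + 21
100 = 4×21 + 16
21 = 1×16 + 5
16 = 3×5 + 1
5 = 5×1 + 0
gcd(342, 563) = 1, so the inverse exists.
Back-substitute for 1:
1 = 1×16 − 3×5
  = −3×21 + 4×16
  = 4×100 − 19×21
  = −19×121 + 23×100
  = 23×221 − 42×121
  = −42×342 + 65×221
  = 65×563 − 107×342
So 342⁻¹ ≡ −107 ≡ 456 (mod 563).

456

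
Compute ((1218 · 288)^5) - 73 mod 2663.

285

1218 · 288 = 350784 ≡ 1931 (mod 2663)
(1931)^5 ≡ 358 (mod 2663)
358 - 73 = 285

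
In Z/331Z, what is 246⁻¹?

Run the extended Euclidean algorithm:
331 = 1·246 + 85
246 = 2·85 + 76
85 = 1·76 + 9
76 = 8·9 + 4
9 = 2·4 + 1
4 = 4·1 + 0
gcd(246, 331) = 1, so the inverse exists.
Back-substitute for 1:
1 = 1·9 − 2·4
  = −2·76 + 17·9
  = 17·85 − 19·76
  = −19·246 + 55·85
  = 55·331 − 74·246
So 246⁻¹ ≡ −74 ≡ 257 (mod 331).

257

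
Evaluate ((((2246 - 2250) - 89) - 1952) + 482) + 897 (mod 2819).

2246 - 2250 = -4 ≡ 2815 (mod 2819)
2815 - 89 = 2726
2726 - 1952 = 774
774 + 482 = 1256
1256 + 897 = 2153

2153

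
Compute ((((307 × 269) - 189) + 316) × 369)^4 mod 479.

307 × 269 = 82583 ≡ 195 (mod 479)
195 - 189 = 6
6 + 316 = 322
322 × 369 = 118818 ≡ 26 (mod 479)
(26)^4 ≡ 10 (mod 479)

10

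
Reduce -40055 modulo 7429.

4519

-40055 = -6×7429 + 4519, so -40055 ≡ 4519 (mod 7429).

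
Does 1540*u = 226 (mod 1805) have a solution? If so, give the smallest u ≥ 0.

no solution

gcd(1540, 1805) = 5, and 5 does not divide 226.
So the congruence has no solution.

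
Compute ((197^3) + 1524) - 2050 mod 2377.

415

(197)^3 ≡ 941 (mod 2377)
941 + 1524 = 2465 ≡ 88 (mod 2377)
88 - 2050 = -1962 ≡ 415 (mod 2377)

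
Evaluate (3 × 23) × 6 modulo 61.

3 × 23 = 69 ≡ 8 (mod 61)
8 × 6 = 48

48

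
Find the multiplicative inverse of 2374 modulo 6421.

6421 = 2*2374 + 1673
2374 = 1*1673 + 701
1673 = 2*701 + 271
701 = 2*271 + 159
271 = 1*159 + 112
159 = 1*112 + 47
112 = 2*47 + 18
47 = 2*18 + 11
18 = 1*11 + 7
11 = 1*7 + 4
7 = 1*4 + 3
4 = 1*3 + 1
3 = 3*1 + 0
gcd(2374, 6421) = 1, so the inverse exists.
Back-substitute for 1:
1 = 1*4 − 1*3
  = −1*7 + 2*4
  = 2*11 − 3*7
  = −3*18 + 5*11
  = 5*47 − 13*18
  = −13*112 + 31*47
  = 31*159 − 44*112
  = −44*271 + 75*159
  = 75*701 − 194*271
  = −194*1673 + 463*701
  = 463*2374 − 657*1673
  = −657*6421 + 1777*2374
So 2374⁻¹ ≡ 1777 (mod 6421).

1777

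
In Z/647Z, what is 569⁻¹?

141

By the extended Euclidean algorithm:
647 = 1×569 + 78
569 = 7×78 + 23
78 = 3×23 + 9
23 = 2×9 + 5
9 = 1×5 + 4
5 = 1×4 + 1
4 = 4×1 + 0
gcd(569, 647) = 1, so the inverse exists.
Back-substitute for 1:
1 = 1×5 − 1×4
  = −1×9 + 2×5
  = 2×23 − 5×9
  = −5×78 + 17×23
  = 17×569 − 124×78
  = −124×647 + 141×569
So 569⁻¹ ≡ 141 (mod 647).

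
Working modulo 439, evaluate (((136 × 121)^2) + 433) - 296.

289

136 × 121 = 16456 ≡ 213 (mod 439)
(213)^2 ≡ 152 (mod 439)
152 + 433 = 585 ≡ 146 (mod 439)
146 - 296 = -150 ≡ 289 (mod 439)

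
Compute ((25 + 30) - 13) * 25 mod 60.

30

25 + 30 = 55
55 - 13 = 42
42 * 25 = 1050 ≡ 30 (mod 60)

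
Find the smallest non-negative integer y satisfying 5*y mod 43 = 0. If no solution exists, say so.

0

gcd(5, 43) = 1, so a unique solution mod 43 exists.
5⁻¹ ≡ 26 (mod 43).
y ≡ 26*0 ≡ 0 (mod 43).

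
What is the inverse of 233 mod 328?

145

Run the extended Euclidean algorithm:
328 = 1*233 + 95
233 = 2*95 + 43
95 = 2*43 + 9
43 = 4*9 + 7
9 = 1*7 + 2
7 = 3*2 + 1
2 = 2*1 + 0
gcd(233, 328) = 1, so the inverse exists.
Back-substitute for 1:
1 = 1*7 − 3*2
  = −3*9 + 4*7
  = 4*43 − 19*9
  = −19*95 + 42*43
  = 42*233 − 103*95
  = −103*328 + 145*233
So 233⁻¹ ≡ 145 (mod 328).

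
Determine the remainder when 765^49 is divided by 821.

736

Compute successive squares:
49 in binary is 110001, i.e. 49 = 32 + 16 + 1.
765^1 ≡ 765 (mod 821)
765^2 ≡ 765^2 = 585225 ≡ 673 (mod 821)
765^4 ≡ 673^2 = 452929 ≡ 558 (mod 821)
765^8 ≡ 558^2 = 311364 ≡ 205 (mod 821)
765^16 ≡ 205^2 = 42025 ≡ 154 (mod 821)
765^32 ≡ 154^2 = 23716 ≡ 728 (mod 821)
765^49 = 765^32 · 765^16 · 765^1 ≡ 728 · 154 · 765 (mod 821).
Accumulate the product:
728 · 154 = 112112 ≡ 456
456 · 765 = 348840 ≡ 736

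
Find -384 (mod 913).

-384 = -1*913 + 529, so -384 ≡ 529 (mod 913).

529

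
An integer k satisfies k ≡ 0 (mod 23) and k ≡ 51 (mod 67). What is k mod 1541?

989

23⁻¹ mod 67: 23×35 ≡ 1 (mod 67), so 23⁻¹ ≡ 35.
k = 0 + 23×((51 − 0)×35 mod 67) = 0 + 23×43 = 989.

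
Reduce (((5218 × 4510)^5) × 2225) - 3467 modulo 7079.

5218 × 4510 = 23533180 ≡ 2584 (mod 7079)
(2584)^5 ≡ 1526 (mod 7079)
1526 × 2225 = 3395350 ≡ 4509 (mod 7079)
4509 - 3467 = 1042

1042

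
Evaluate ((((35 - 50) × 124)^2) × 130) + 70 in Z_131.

49

35 - 50 = -15 ≡ 116 (mod 131)
116 × 124 = 14384 ≡ 105 (mod 131)
(105)^2 ≡ 21 (mod 131)
21 × 130 = 2730 ≡ 110 (mod 131)
110 + 70 = 180 ≡ 49 (mod 131)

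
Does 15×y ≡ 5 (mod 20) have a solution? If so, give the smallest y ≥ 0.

gcd(15, 20) = 5, and 5 | 5, so solutions exist.
Divide through by 5: 3×y ≡ 1 mod 4.
3⁻¹ ≡ 3 (mod 4).
y ≡ 3×1 ≡ 3 (mod 4).
The smallest non-negative solution is y = 3.

3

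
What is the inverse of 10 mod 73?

Apply the Euclidean algorithm and back-substitute:
73 = 7*10 + 3
10 = 3*3 + 1
3 = 3*1 + 0
gcd(10, 73) = 1, so the inverse exists.
Back-substitute for 1:
1 = 1*10 − 3*3
  = −3*73 + 22*10
So 10⁻¹ ≡ 22 (mod 73).

22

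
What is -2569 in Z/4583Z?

2014

-2569 = -1*4583 + 2014, so -2569 ≡ 2014 (mod 4583).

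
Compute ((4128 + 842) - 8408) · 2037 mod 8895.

6054

4128 + 842 = 4970
4970 - 8408 = -3438 ≡ 5457 (mod 8895)
5457 · 2037 = 11115909 ≡ 6054 (mod 8895)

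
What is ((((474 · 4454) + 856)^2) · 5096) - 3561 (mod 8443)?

474 · 4454 = 2111196 ≡ 446 (mod 8443)
446 + 856 = 1302
(1302)^2 ≡ 6604 (mod 8443)
6604 · 5096 = 33653984 ≡ 186 (mod 8443)
186 - 3561 = -3375 ≡ 5068 (mod 8443)

5068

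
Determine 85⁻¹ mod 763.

386

Run the extended Euclidean algorithm:
763 = 8·85 + 83
85 = 1·83 + 2
83 = 41·2 + 1
2 = 2·1 + 0
gcd(85, 763) = 1, so the inverse exists.
Back-substitute for 1:
1 = 1·83 − 41·2
  = −41·85 + 42·83
  = 42·763 − 377·85
So 85⁻¹ ≡ −377 ≡ 386 (mod 763).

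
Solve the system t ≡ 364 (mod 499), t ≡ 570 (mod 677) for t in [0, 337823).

200962

499⁻¹ mod 677: 499×232 ≡ 1 (mod 677), so 499⁻¹ ≡ 232.
t = 364 + 499×((570 − 364)×232 mod 677) = 364 + 499×402 = 200962.
Check: 200962 mod 499 = 364, 200962 mod 677 = 570. ✓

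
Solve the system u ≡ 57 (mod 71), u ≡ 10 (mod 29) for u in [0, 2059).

71⁻¹ mod 29: 71×9 ≡ 1 (mod 29), so 71⁻¹ ≡ 9.
u = 57 + 71×((10 − 57)×9 mod 29) = 57 + 71×12 = 909.
Check: 909 mod 71 = 57, 909 mod 29 = 10. ✓

909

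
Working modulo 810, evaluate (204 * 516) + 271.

204 * 516 = 105264 ≡ 774 (mod 810)
774 + 271 = 1045 ≡ 235 (mod 810)

235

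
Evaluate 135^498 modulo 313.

Using repeated squaring:
135^1 ≡ 135 (mod 313)
135^2 ≡ 135^2 = 18225 ≡ 71 (mod 313)
135^4 ≡ 71^2 = 5041 ≡ 33 (mod 313)
135^8 ≡ 33^2 = 1089 ≡ 150 (mod 313)
135^16 ≡ 150^2 = 22500 ≡ 277 (mod 313)
135^32 ≡ 277^2 = 76729 ≡ 44 (mod 313)
135^64 ≡ 44^2 = 1936 ≡ 58 (mod 313)
135^128 ≡ 58^2 = 3364 ≡ 234 (mod 313)
135^256 ≡ 234^2 = 54756 ≡ 294 (mod 313)
135^498 = 135^256 × 135^128 × 135^64 × 135^32 × 135^16 × 135^2 ≡ 294 × 234 × 58 × 44 × 277 × 71 (mod 313).
Accumulate the product:
294 × 234 = 68796 ≡ 249
249 × 58 = 14442 ≡ 44
44 × 44 = 1936 ≡ 58
58 × 277 = 16066 ≡ 103
103 × 71 = 7313 ≡ 114

114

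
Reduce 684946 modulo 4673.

2688

684946 = 146×4673 + 2688, so 684946 ≡ 2688 (mod 4673).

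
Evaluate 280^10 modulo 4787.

10 in binary is 1010, i.e. 10 = 8 + 2.
280^1 ≡ 280 (mod 4787)
280^2 ≡ 280^2 = 78400 ≡ 1808 (mod 4787)
280^4 ≡ 1808^2 = 3268864 ≡ 4130 (mod 4787)
280^8 ≡ 4130^2 = 17056900 ≡ 819 (mod 4787)
280^10 = 280^8 * 280^2 ≡ 819 * 1808 (mod 4787).
819 * 1808 = 1480752 ≡ 1569 (mod 4787).

1569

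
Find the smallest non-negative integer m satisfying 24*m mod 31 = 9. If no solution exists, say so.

12

gcd(24, 31) = 1, so a unique solution mod 31 exists.
24⁻¹ ≡ 22 (mod 31).
m ≡ 22*9 ≡ 12 (mod 31).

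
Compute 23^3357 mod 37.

By square-and-multiply:
3357 in binary is 110100011101, i.e. 3357 = 2048 + 1024 + 256 + 16 + 8 + 4 + 1.
23^1 ≡ 23 (mod 37)
23^2 ≡ 23^2 = 529 ≡ 11 (mod 37)
23^4 ≡ 11^2 = 121 ≡ 10 (mod 37)
23^8 ≡ 10^2 = 100 ≡ 26 (mod 37)
23^16 ≡ 26^2 = 676 ≡ 10 (mod 37)
23^32 ≡ 10^2 = 100 ≡ 26 (mod 37)
23^64 ≡ 26^2 = 676 ≡ 10 (mod 37)
23^128 ≡ 10^2 = 100 ≡ 26 (mod 37)
23^256 ≡ 26^2 = 676 ≡ 10 (mod 37)
23^512 ≡ 10^2 = 100 ≡ 26 (mod 37)
23^1024 ≡ 26^2 = 676 ≡ 10 (mod 37)
23^2048 ≡ 10^2 = 100 ≡ 26 (mod 37)
23^3357 = 23^2048 · 23^1024 · 23^256 · 23^16 · 23^8 · 23^4 · 23^1 ≡ 26 · 10 · 10 · 10 · 26 · 10 · 23 (mod 37).
Accumulate the product:
26 · 10 = 260 ≡ 1
1 · 10 = 10
10 · 10 = 100 ≡ 26
26 · 26 = 676 ≡ 10
10 · 10 = 100 ≡ 26
26 · 23 = 598 ≡ 6

6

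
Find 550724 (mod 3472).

2148

550724 = 158×3472 + 2148, so 550724 ≡ 2148 (mod 3472).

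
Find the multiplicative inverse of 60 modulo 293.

210

293 = 4×60 + 53
60 = 1×53 + 7
53 = 7×7 + 4
7 = 1×4 + 3
4 = 1×3 + 1
3 = 3×1 + 0
gcd(60, 293) = 1, so the inverse exists.
Back-substitute for 1:
1 = 1×4 − 1×3
  = −1×7 + 2×4
  = 2×53 − 15×7
  = −15×60 + 17×53
  = 17×293 − 83×60
So 60⁻¹ ≡ −83 ≡ 210 (mod 293).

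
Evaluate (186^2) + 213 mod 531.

294

(186)^2 ≡ 81 (mod 531)
81 + 213 = 294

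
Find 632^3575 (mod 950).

Compute successive squares:
3575 in binary is 110111110111, i.e. 3575 = 2048 + 1024 + 256 + 128 + 64 + 32 + 16 + 4 + 2 + 1.
632^1 ≡ 632 (mod 950)
632^2 ≡ 632^2 = 399424 ≡ 424 (mod 950)
632^4 ≡ 424^2 = 179776 ≡ 226 (mod 950)
632^8 ≡ 226^2 = 51076 ≡ 726 (mod 950)
632^16 ≡ 726^2 = 527076 ≡ 776 (mod 950)
632^32 ≡ 776^2 = 602176 ≡ 826 (mod 950)
632^64 ≡ 826^2 = 682276 ≡ 176 (mod 950)
632^128 ≡ 176^2 = 30976 ≡ 576 (mod 950)
632^256 ≡ 576^2 = 331776 ≡ 226 (mod 950)
632^512 ≡ 226^2 = 51076 ≡ 726 (mod 950)
632^1024 ≡ 726^2 = 527076 ≡ 776 (mod 950)
632^2048 ≡ 776^2 = 602176 ≡ 826 (mod 950)
632^3575 = 632^2048 · 632^1024 · 632^256 · 632^128 · 632^64 · 632^32 · 632^16 · 632^4 · 632^2 · 632^1 ≡ 826 · 776 · 226 · 576 · 176 · 826 · 776 · 226 · 424 · 632 (mod 950).
Accumulate the product:
826 · 776 = 640976 ≡ 676
676 · 226 = 152776 ≡ 776
776 · 576 = 446976 ≡ 476
476 · 176 = 83776 ≡ 176
176 · 826 = 145376 ≡ 26
26 · 776 = 20176 ≡ 226
226 · 226 = 51076 ≡ 726
726 · 424 = 307824 ≡ 24
24 · 632 = 15168 ≡ 918

918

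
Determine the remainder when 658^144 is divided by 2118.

928

Compute successive squares:
144 in binary is 10010000, i.e. 144 = 128 + 16.
658^1 ≡ 658 (mod 2118)
658^2 ≡ 658^2 = 432964 ≡ 892 (mod 2118)
658^4 ≡ 892^2 = 795664 ≡ 1414 (mod 2118)
658^8 ≡ 1414^2 = 1999396 ≡ 4 (mod 2118)
658^16 ≡ 4^2 = 16 (mod 2118)
658^32 ≡ 16^2 = 256 (mod 2118)
658^64 ≡ 256^2 = 65536 ≡ 1996 (mod 2118)
658^128 ≡ 1996^2 = 3984016 ≡ 58 (mod 2118)
658^144 = 658^128 × 658^16 ≡ 58 × 16 (mod 2118).
58 × 16 = 928 ≡ 928 (mod 2118).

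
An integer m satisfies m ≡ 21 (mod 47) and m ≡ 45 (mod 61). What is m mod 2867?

47⁻¹ mod 61: 47*13 ≡ 1 (mod 61), so 47⁻¹ ≡ 13.
m = 21 + 47*((45 − 21)*13 mod 61) = 21 + 47*7 = 350.

350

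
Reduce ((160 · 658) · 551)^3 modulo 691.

10

160 · 658 = 105280 ≡ 248 (mod 691)
248 · 551 = 136648 ≡ 521 (mod 691)
(521)^3 ≡ 10 (mod 691)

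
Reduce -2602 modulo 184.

-2602 = -15*184 + 158, so -2602 ≡ 158 (mod 184).

158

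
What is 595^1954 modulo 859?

154

Compute successive squares:
1954 in binary is 11110100010, i.e. 1954 = 1024 + 512 + 256 + 128 + 32 + 2.
595^1 ≡ 595 (mod 859)
595^2 ≡ 595^2 = 354025 ≡ 117 (mod 859)
595^4 ≡ 117^2 = 13689 ≡ 804 (mod 859)
595^8 ≡ 804^2 = 646416 ≡ 448 (mod 859)
595^16 ≡ 448^2 = 200704 ≡ 557 (mod 859)
595^32 ≡ 557^2 = 310249 ≡ 150 (mod 859)
595^64 ≡ 150^2 = 22500 ≡ 166 (mod 859)
595^128 ≡ 166^2 = 27556 ≡ 68 (mod 859)
595^256 ≡ 68^2 = 4624 ≡ 329 (mod 859)
595^512 ≡ 329^2 = 108241 ≡ 7 (mod 859)
595^1024 ≡ 7^2 = 49 (mod 859)
595^1954 = 595^1024 · 595^512 · 595^256 · 595^128 · 595^32 · 595^2 ≡ 49 · 7 · 329 · 68 · 150 · 117 (mod 859).
Accumulate the product:
49 · 7 = 343
343 · 329 = 112847 ≡ 318
318 · 68 = 21624 ≡ 149
149 · 150 = 22350 ≡ 16
16 · 117 = 1872 ≡ 154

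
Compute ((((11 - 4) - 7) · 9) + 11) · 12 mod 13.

11 - 4 = 7
7 - 7 = 0
0 · 9 = 0
0 + 11 = 11
11 · 12 = 132 ≡ 2 (mod 13)

2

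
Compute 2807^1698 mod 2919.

By square-and-multiply:
1698 in binary is 11010100010, i.e. 1698 = 1024 + 512 + 128 + 32 + 2.
2807^1 ≡ 2807 (mod 2919)
2807^2 ≡ 2807^2 = 7879249 ≡ 868 (mod 2919)
2807^4 ≡ 868^2 = 753424 ≡ 322 (mod 2919)
2807^8 ≡ 322^2 = 103684 ≡ 1519 (mod 2919)
2807^16 ≡ 1519^2 = 2307361 ≡ 1351 (mod 2919)
2807^32 ≡ 1351^2 = 1825201 ≡ 826 (mod 2919)
2807^64 ≡ 826^2 = 682276 ≡ 2149 (mod 2919)
2807^128 ≡ 2149^2 = 4618201 ≡ 343 (mod 2919)
2807^256 ≡ 343^2 = 117649 ≡ 889 (mod 2919)
2807^512 ≡ 889^2 = 790321 ≡ 2191 (mod 2919)
2807^1024 ≡ 2191^2 = 4800481 ≡ 1645 (mod 2919)
2807^1698 = 2807^1024 × 2807^512 × 2807^128 × 2807^32 × 2807^2 ≡ 1645 × 2191 × 343 × 826 × 868 (mod 2919).
Accumulate the product:
1645 × 2191 = 3604195 ≡ 2149
2149 × 343 = 737107 ≡ 1519
1519 × 826 = 1254694 ≡ 2443
2443 × 868 = 2120524 ≡ 1330

1330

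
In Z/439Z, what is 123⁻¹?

By the extended Euclidean algorithm:
439 = 3·123 + 70
123 = 1·70 + 53
70 = 1·53 + 17
53 = 3·17 + 2
17 = 8·2 + 1
2 = 2·1 + 0
gcd(123, 439) = 1, so the inverse exists.
Back-substitute for 1:
1 = 1·17 − 8·2
  = −8·53 + 25·17
  = 25·70 − 33·53
  = −33·123 + 58·70
  = 58·439 − 207·123
So 123⁻¹ ≡ −207 ≡ 232 (mod 439).

232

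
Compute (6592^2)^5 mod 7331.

(6592)^2 ≡ 3627 (mod 7331)
(3627)^5 ≡ 5175 (mod 7331)

5175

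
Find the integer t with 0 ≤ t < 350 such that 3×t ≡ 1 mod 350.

Run the extended Euclidean algorithm:
350 = 116×3 + 2
3 = 1×2 + 1
2 = 2×1 + 0
gcd(3, 350) = 1, so the inverse exists.
Back-substitute for 1:
1 = 1×3 − 1×2
  = −1×350 + 117×3
So 3⁻¹ ≡ 117 (mod 350).

117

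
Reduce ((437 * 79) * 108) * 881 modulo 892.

836

437 * 79 = 34523 ≡ 627 (mod 892)
627 * 108 = 67716 ≡ 816 (mod 892)
816 * 881 = 718896 ≡ 836 (mod 892)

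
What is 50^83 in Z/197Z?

152

Compute successive squares:
83 in binary is 1010011, i.e. 83 = 64 + 16 + 2 + 1.
50^1 ≡ 50 (mod 197)
50^2 ≡ 50^2 = 2500 ≡ 136 (mod 197)
50^4 ≡ 136^2 = 18496 ≡ 175 (mod 197)
50^8 ≡ 175^2 = 30625 ≡ 90 (mod 197)
50^16 ≡ 90^2 = 8100 ≡ 23 (mod 197)
50^32 ≡ 23^2 = 529 ≡ 135 (mod 197)
50^64 ≡ 135^2 = 18225 ≡ 101 (mod 197)
50^83 = 50^64 × 50^16 × 50^2 × 50^1 ≡ 101 × 23 × 136 × 50 (mod 197).
Accumulate the product:
101 × 23 = 2323 ≡ 156
156 × 136 = 21216 ≡ 137
137 × 50 = 6850 ≡ 152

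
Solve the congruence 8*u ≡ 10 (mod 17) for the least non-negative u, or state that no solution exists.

14

gcd(8, 17) = 1, so a unique solution mod 17 exists.
8⁻¹ ≡ 15 (mod 17).
u ≡ 15*10 ≡ 14 (mod 17).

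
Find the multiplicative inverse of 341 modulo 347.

289

Apply the Euclidean algorithm and back-substitute:
347 = 1·341 + 6
341 = 56·6 + 5
6 = 1·5 + 1
5 = 5·1 + 0
gcd(341, 347) = 1, so the inverse exists.
Back-substitute for 1:
1 = 1·6 − 1·5
  = −1·341 + 57·6
  = 57·347 − 58·341
So 341⁻¹ ≡ −58 ≡ 289 (mod 347).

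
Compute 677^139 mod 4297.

677^1 ≡ 677 (mod 4297)
677^2 ≡ 677^2 = 458329 ≡ 2847 (mod 4297)
677^4 ≡ 2847^2 = 8105409 ≡ 1267 (mod 4297)
677^8 ≡ 1267^2 = 1605289 ≡ 2508 (mod 4297)
677^16 ≡ 2508^2 = 6290064 ≡ 3553 (mod 4297)
677^32 ≡ 3553^2 = 12623809 ≡ 3520 (mod 4297)
677^64 ≡ 3520^2 = 12390400 ≡ 2149 (mod 4297)
677^128 ≡ 2149^2 = 4618201 ≡ 3223 (mod 4297)
677^139 = 677^128 * 677^8 * 677^2 * 677^1 ≡ 3223 * 2508 * 2847 * 677 (mod 4297).
Accumulate the product:
3223 * 2508 = 8083284 ≡ 627
627 * 2847 = 1785069 ≡ 1814
1814 * 677 = 1228078 ≡ 3433

3433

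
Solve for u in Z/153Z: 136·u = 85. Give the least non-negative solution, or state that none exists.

4

gcd(136, 153) = 17, and 17 | 85, so solutions exist.
Divide through by 17: 8·u ≡ 5 (mod 9).
8⁻¹ ≡ 8 (mod 9).
u ≡ 8·5 ≡ 4 (mod 9).
The smallest non-negative solution is u = 4.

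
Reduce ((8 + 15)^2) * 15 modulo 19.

12

8 + 15 = 23 ≡ 4 (mod 19)
(4)^2 ≡ 16 (mod 19)
16 * 15 = 240 ≡ 12 (mod 19)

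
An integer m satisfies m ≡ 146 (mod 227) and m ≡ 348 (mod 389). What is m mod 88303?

227⁻¹ mod 389: 227×12 ≡ 1 (mod 389), so 227⁻¹ ≡ 12.
m = 146 + 227×((348 − 146)×12 mod 389) = 146 + 227×90 = 20576.
Check: 20576 mod 227 = 146, 20576 mod 389 = 348. ✓

20576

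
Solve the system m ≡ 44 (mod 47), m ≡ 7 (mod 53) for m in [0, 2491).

47⁻¹ mod 53: 47·44 ≡ 1 (mod 53), so 47⁻¹ ≡ 44.
m = 44 + 47·((7 − 44)·44 mod 53) = 44 + 47·15 = 749.
Check: 749 mod 47 = 44, 749 mod 53 = 7. ✓

749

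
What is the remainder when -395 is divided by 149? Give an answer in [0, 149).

52

-395 = -3·149 + 52, so -395 ≡ 52 (mod 149).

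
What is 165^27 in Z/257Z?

By square-and-multiply:
165^1 ≡ 165 (mod 257)
165^2 ≡ 165^2 = 27225 ≡ 240 (mod 257)
165^4 ≡ 240^2 = 57600 ≡ 32 (mod 257)
165^8 ≡ 32^2 = 1024 ≡ 253 (mod 257)
165^16 ≡ 253^2 = 64009 ≡ 16 (mod 257)
165^27 = 165^16 × 165^8 × 165^2 × 165^1 ≡ 16 × 253 × 240 × 165 (mod 257).
Accumulate the product:
16 × 253 = 4048 ≡ 193
193 × 240 = 46320 ≡ 60
60 × 165 = 9900 ≡ 134

134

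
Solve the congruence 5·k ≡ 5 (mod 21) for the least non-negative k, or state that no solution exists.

gcd(5, 21) = 1, so a unique solution mod 21 exists.
5⁻¹ ≡ 17 (mod 21).
k ≡ 17·5 ≡ 1 (mod 21).

1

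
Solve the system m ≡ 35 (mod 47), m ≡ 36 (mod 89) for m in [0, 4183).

47⁻¹ mod 89: 47*36 ≡ 1 (mod 89), so 47⁻¹ ≡ 36.
m = 35 + 47*((36 − 35)*36 mod 89) = 35 + 47*36 = 1727.
Check: 1727 mod 47 = 35, 1727 mod 89 = 36. ✓

1727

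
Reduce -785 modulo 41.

-785 = -20×41 + 35, so -785 ≡ 35 (mod 41).

35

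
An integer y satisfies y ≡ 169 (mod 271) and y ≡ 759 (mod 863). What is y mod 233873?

177674

271⁻¹ mod 863: 271*535 ≡ 1 (mod 863), so 271⁻¹ ≡ 535.
y = 169 + 271*((759 − 169)*535 mod 863) = 169 + 271*655 = 177674.
Check: 177674 mod 271 = 169, 177674 mod 863 = 759. ✓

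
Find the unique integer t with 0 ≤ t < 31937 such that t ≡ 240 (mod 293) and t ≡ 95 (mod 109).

293⁻¹ mod 109: 293×16 ≡ 1 (mod 109), so 293⁻¹ ≡ 16.
t = 240 + 293×((95 − 240)×16 mod 109) = 240 + 293×78 = 23094.

23094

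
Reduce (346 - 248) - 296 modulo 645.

346 - 248 = 98
98 - 296 = -198 ≡ 447 (mod 645)

447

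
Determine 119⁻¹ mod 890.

Run the extended Euclidean algorithm:
890 = 7×119 + 57
119 = 2×57 + 5
57 = 11×5 + 2
5 = 2×2 + 1
2 = 2×1 + 0
gcd(119, 890) = 1, so the inverse exists.
Back-substitute for 1:
1 = 1×5 − 2×2
  = −2×57 + 23×5
  = 23×119 − 48×57
  = −48×890 + 359×119
So 119⁻¹ ≡ 359 (mod 890).

359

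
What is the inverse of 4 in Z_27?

7

Run the extended Euclidean algorithm:
27 = 6×4 + 3
4 = 1×3 + 1
3 = 3×1 + 0
gcd(4, 27) = 1, so the inverse exists.
Bézout: 1 = −1×27 + 7×4.
So 4⁻¹ ≡ 7 (mod 27).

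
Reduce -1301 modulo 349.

-1301 = -4*349 + 95, so -1301 ≡ 95 (mod 349).

95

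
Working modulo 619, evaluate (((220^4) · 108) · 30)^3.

(220)^4 ≡ 306 (mod 619)
306 · 108 = 33048 ≡ 241 (mod 619)
241 · 30 = 7230 ≡ 421 (mod 619)
(421)^3 ≡ 487 (mod 619)

487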